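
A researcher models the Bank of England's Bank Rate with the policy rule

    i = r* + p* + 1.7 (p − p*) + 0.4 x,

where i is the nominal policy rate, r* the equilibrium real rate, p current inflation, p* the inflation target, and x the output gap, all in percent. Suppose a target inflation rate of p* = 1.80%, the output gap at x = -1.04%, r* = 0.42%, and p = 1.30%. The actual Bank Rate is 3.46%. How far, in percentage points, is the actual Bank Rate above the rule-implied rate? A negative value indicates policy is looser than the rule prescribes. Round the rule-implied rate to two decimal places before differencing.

2.51 pp

i = 0.42 + 1.80 + 1.7 × (1.30 − 1.80) + 0.4 × (-1.04)
   = 0.42 + 1.8 − 0.85 − 0.416 = 0.95
Deviation = 3.46 − 0.95 = 2.51 pp.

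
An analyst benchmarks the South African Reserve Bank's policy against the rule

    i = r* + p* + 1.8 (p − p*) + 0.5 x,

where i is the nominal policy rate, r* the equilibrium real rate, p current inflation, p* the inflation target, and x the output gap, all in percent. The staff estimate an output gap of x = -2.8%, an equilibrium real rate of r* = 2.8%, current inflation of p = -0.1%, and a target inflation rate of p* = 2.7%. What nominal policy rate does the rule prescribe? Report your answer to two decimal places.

i = 2.8 + 2.7 + 1.8 × (-0.1 − 2.7) + 0.5 × (-2.8)
   = 2.8 + 2.7 − 5.04 − 1.4 = -0.94

-0.94%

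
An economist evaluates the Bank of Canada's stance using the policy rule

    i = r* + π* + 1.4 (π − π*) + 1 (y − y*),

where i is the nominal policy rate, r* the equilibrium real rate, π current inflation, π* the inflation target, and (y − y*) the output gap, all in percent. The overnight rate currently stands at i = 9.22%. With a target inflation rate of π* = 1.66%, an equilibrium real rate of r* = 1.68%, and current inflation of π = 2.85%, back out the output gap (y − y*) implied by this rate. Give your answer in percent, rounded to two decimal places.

1 (y − y*) = 9.22 − 1.68 − 1.66 − 1.4 × (2.85 − 1.66) = 4.214
(y − y*) = 4.214 / 1 = 4.21

4.21%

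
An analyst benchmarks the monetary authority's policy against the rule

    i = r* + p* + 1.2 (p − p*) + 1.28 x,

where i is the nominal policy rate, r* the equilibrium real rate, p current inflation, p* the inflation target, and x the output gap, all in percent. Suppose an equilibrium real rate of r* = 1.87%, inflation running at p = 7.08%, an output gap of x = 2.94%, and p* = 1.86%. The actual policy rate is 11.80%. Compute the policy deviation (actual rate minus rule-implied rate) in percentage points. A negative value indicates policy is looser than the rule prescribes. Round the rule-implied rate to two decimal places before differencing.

-1.96 pp

i = 1.87 + 1.86 + 1.2 × (7.08 − 1.86) + 1.28 × 2.94
   = 1.87 + 1.86 + 6.264 + 3.7632 = 13.76
Deviation = 11.80 − 13.76 = -1.96 pp.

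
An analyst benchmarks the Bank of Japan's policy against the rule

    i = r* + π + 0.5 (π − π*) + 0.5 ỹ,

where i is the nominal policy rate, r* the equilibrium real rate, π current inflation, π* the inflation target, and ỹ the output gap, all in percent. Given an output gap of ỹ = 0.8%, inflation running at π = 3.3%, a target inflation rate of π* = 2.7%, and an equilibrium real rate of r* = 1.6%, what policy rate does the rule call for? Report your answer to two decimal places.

5.60%

i = 1.6 + 3.3 + 0.5 × (3.3 − 2.7) + 0.5 × 0.8
   = 1.6 + 3.3 + 0.3 + 0.4 = 5.60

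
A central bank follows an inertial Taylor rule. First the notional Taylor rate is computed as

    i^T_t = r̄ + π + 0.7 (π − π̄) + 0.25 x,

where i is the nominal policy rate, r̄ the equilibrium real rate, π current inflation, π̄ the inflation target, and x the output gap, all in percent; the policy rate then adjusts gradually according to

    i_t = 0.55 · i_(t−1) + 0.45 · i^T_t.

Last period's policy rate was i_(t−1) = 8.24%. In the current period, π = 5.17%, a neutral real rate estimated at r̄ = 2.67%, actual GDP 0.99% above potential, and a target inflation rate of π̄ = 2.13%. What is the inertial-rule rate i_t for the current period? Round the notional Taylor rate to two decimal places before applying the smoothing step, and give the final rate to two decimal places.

Output 0.99% above potential → x = 0.99.
i^T_t = 2.67 + 5.17 + 0.7 × (5.17 − 2.13) + 0.25 × 0.99
   = 2.67 + 5.17 + 2.128 + 0.2475 = 10.22
i_t = 0.55 × 8.24 + 0.45 × 10.22 = 4.532 + 4.599 = 9.13

9.13%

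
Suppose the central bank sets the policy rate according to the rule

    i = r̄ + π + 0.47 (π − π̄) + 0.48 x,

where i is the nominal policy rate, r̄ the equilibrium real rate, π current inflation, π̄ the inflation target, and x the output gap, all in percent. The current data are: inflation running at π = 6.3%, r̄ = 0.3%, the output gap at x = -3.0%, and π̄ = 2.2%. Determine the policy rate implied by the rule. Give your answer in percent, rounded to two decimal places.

7.09%

i = 0.3 + 6.3 + 0.47 × (6.3 − 2.2) + 0.48 × (-3.0)
   = 0.3 + 6.3 + 1.927 − 1.44 = 7.09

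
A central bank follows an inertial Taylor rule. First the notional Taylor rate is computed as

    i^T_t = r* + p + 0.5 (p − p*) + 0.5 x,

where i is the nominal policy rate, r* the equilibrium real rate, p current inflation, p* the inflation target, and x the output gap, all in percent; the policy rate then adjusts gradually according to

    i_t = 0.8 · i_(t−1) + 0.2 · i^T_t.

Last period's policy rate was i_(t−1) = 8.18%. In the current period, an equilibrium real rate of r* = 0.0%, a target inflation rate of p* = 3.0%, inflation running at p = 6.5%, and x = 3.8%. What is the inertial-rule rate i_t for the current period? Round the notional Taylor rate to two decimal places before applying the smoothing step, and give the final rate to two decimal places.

8.57%

i^T_t = 0.0 + 6.5 + 0.5 × (6.5 − 3.0) + 0.5 × 3.8
   = 0.0 + 6.5 + 1.75 + 1.9 = 10.15
i_t = 0.8 × 8.18 + 0.2 × 10.15 = 6.544 + 2.03 = 8.57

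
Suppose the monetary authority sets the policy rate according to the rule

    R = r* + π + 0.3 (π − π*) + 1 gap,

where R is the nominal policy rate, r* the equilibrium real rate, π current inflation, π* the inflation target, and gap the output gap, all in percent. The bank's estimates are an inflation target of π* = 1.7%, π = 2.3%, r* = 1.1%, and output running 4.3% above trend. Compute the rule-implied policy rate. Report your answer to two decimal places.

Output 4.3% above potential → gap = 4.3.
R = 1.1 + 2.3 + 0.3 × (2.3 − 1.7) + 1 × 4.3
   = 1.1 + 2.3 + 0.18 + 4.3 = 7.88

7.88%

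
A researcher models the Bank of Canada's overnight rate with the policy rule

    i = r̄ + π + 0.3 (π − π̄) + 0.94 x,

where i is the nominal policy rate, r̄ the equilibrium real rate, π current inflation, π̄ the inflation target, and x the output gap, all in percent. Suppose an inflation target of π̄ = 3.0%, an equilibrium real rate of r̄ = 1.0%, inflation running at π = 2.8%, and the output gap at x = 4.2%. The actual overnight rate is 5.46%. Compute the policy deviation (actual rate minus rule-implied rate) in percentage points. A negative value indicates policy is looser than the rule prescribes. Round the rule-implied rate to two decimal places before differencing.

i = 1.0 + 2.8 + 0.3 × (2.8 − 3.0) + 0.94 × 4.2
   = 1.0 + 2.8 − 0.06 + 3.948 = 7.69
Deviation = 5.46 − 7.69 = -2.23 pp.

-2.23 pp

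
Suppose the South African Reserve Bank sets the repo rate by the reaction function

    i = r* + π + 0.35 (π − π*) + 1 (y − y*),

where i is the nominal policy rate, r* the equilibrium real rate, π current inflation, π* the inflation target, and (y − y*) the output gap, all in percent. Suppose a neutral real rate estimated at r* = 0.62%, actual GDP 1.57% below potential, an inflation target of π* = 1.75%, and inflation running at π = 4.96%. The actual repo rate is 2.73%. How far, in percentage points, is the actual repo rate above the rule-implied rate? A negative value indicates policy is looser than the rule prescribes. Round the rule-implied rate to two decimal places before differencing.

Output 1.57% below potential → (y − y*) = -1.57.
i = 0.62 + 4.96 + 0.35 × (4.96 − 1.75) + 1 × (-1.57)
   = 0.62 + 4.96 + 1.1235 − 1.57 = 5.13
Deviation = 2.73 − 5.13 = -2.40 pp.

-2.40 pp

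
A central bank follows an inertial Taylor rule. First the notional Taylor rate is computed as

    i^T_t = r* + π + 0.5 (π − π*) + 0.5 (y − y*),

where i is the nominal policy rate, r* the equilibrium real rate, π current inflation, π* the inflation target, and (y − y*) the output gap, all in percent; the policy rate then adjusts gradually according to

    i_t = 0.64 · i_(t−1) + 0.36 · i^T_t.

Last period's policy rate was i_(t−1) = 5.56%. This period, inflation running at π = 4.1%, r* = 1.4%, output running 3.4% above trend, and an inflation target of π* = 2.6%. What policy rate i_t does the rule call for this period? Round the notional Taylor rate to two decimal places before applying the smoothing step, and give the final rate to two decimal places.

Output 3.4% above potential → (y − y*) = 3.4.
i^T_t = 1.4 + 4.1 + 0.5 × (4.1 − 2.6) + 0.5 × 3.4
   = 1.4 + 4.1 + 0.75 + 1.7 = 7.95
i_t = 0.64 × 5.56 + 0.36 × 7.95 = 3.5584 + 2.862 = 6.42

6.42%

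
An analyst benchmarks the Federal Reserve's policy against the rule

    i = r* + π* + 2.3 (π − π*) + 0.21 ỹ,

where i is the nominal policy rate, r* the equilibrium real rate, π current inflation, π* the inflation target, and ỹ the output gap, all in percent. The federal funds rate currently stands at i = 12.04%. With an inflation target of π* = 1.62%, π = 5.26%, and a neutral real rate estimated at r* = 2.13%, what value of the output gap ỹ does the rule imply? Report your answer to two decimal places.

0.21 ỹ = 12.04 − 2.13 − 1.62 − 2.3 × (5.26 − 1.62) = -0.082
ỹ = -0.082 / 0.21 = -0.39

-0.39%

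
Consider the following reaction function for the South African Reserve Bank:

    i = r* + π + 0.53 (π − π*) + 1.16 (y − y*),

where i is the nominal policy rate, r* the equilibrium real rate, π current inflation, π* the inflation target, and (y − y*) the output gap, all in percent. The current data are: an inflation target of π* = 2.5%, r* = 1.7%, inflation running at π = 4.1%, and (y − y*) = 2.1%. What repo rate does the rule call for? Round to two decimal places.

i = 1.7 + 4.1 + 0.53 × (4.1 − 2.5) + 1.16 × 2.1
   = 1.7 + 4.1 + 0.848 + 2.436 = 9.08

9.08%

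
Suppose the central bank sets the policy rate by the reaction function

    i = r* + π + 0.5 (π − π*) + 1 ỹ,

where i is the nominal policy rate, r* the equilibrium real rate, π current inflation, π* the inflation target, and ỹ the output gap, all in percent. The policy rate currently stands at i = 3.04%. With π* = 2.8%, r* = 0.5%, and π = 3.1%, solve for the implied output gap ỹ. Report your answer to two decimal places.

-0.71%

1 ỹ = 3.04 − 0.5 − 3.1 − 0.5 × (3.1 − 2.8) = -0.71
ỹ = -0.71 / 1 = -0.71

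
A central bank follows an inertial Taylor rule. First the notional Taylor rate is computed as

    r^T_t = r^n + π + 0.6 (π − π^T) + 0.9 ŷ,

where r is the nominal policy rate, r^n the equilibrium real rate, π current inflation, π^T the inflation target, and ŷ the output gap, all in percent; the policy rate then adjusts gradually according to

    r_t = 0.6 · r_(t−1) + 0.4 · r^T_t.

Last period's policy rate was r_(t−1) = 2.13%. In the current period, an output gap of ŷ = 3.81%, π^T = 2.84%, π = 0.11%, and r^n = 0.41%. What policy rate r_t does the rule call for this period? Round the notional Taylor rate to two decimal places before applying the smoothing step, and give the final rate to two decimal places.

r^T_t = 0.41 + 0.11 + 0.6 × (0.11 − 2.84) + 0.9 × 3.81
   = 0.41 + 0.11 − 1.638 + 3.429 = 2.31
r_t = 0.6 × 2.13 + 0.4 × 2.31 = 1.278 + 0.924 = 2.20

2.20%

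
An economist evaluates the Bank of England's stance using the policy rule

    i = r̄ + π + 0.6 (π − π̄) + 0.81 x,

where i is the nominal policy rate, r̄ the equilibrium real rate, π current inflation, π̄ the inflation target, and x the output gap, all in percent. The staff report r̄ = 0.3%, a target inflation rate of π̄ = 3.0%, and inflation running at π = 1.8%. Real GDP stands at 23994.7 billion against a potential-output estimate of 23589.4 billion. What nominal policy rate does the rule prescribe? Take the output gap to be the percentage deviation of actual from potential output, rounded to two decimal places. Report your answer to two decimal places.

Output gap = 100 × (23994.7 − 23589.4) / 23589.4 = 1.72%.
i = 0.30 + 1.80 + 0.6 × (1.80 − 3.00) + 0.81 × 1.72
   = 0.30 + 1.8 − 0.72 + 1.3932 = 2.77

2.77%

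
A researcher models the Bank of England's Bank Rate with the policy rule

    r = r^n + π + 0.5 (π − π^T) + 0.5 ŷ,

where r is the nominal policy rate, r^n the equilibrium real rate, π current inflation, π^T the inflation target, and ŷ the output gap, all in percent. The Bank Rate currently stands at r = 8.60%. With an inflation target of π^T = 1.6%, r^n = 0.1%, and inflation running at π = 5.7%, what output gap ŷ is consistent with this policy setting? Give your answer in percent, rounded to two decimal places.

0.5 ŷ = 8.60 − 0.1 − 5.7 − 0.5 × (5.7 − 1.6) = 0.75
ŷ = 0.75 / 0.5 = 1.50

1.50%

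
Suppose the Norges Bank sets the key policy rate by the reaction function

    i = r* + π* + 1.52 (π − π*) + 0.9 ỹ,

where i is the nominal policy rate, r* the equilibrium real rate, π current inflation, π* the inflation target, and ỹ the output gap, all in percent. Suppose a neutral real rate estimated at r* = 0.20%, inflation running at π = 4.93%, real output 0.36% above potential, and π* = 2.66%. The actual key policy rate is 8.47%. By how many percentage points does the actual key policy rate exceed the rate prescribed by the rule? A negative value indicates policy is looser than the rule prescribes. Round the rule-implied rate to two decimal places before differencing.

Output 0.36% above potential → ỹ = 0.36.
i = 0.20 + 2.66 + 1.52 × (4.93 − 2.66) + 0.9 × 0.36
   = 0.20 + 2.66 + 3.4504 + 0.324 = 6.63
Deviation = 8.47 − 6.63 = 1.84 pp.

1.84 pp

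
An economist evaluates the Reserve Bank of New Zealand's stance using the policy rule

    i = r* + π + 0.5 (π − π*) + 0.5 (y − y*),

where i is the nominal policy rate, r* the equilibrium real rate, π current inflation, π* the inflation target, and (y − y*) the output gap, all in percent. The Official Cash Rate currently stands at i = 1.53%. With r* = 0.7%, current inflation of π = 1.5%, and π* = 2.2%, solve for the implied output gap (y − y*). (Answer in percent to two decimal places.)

-0.64%

0.5 (y − y*) = 1.53 − 0.7 − 1.5 − 0.5 × (1.5 − 2.2) = -0.32
(y − y*) = -0.32 / 0.5 = -0.64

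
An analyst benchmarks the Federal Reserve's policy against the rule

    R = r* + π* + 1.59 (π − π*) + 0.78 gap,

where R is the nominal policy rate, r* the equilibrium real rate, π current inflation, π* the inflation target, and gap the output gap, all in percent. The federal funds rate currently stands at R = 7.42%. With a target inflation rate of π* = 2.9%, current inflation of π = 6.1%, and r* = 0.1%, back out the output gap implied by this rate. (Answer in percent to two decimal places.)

-0.86%

0.78 gap = 7.42 − 0.1 − 2.9 − 1.59 × (6.1 − 2.9) = -0.668
gap = -0.668 / 0.78 = -0.86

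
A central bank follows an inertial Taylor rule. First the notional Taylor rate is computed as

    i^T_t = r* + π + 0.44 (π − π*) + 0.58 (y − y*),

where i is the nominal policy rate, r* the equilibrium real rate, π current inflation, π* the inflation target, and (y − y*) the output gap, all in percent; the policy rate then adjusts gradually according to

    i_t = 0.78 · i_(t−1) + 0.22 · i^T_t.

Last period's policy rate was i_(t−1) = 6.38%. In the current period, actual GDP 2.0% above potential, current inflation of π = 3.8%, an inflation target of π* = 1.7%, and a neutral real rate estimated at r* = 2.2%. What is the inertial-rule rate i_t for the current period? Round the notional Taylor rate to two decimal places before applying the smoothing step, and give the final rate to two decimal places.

Output 2.0% above potential → (y − y*) = 2.0.
i^T_t = 2.2 + 3.8 + 0.44 × (3.8 − 1.7) + 0.58 × 2.0
   = 2.2 + 3.8 + 0.924 + 1.16 = 8.08
i_t = 0.78 × 6.38 + 0.22 × 8.08 = 4.9764 + 1.7776 = 6.75

6.75%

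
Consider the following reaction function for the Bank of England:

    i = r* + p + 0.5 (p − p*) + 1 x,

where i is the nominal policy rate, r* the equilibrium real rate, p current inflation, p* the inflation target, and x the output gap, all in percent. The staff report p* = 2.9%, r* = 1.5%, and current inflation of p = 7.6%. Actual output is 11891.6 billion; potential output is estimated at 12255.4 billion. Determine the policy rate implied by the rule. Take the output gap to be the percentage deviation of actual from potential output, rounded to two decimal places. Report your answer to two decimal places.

8.48%

Output gap = 100 × (11891.6 − 12255.4) / 12255.4 = -2.97%.
i = 1.50 + 7.60 + 0.5 × (7.60 − 2.90) + 1 × (-2.97)
   = 1.50 + 7.6 + 2.35 − 2.97 = 8.48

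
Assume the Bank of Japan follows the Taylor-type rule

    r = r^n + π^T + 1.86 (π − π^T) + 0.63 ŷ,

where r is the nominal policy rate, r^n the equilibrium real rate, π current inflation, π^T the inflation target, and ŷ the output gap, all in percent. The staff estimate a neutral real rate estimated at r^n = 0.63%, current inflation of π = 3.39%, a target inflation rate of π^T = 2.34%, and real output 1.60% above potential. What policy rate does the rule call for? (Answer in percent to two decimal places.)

Output 1.60% above potential → ŷ = 1.60.
r = 0.63 + 2.34 + 1.86 × (3.39 − 2.34) + 0.63 × 1.60
   = 0.63 + 2.34 + 1.953 + 1.008 = 5.93

5.93%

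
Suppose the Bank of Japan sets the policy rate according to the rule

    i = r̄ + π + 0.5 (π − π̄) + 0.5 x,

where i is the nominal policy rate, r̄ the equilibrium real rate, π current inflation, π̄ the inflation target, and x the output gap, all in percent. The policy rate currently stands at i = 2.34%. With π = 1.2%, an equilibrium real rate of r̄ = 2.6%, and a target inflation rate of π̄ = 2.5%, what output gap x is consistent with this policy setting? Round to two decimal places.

0.5 x = 2.34 − 2.6 − 1.2 − 0.5 × (1.2 − 2.5) = -0.81
x = -0.81 / 0.5 = -1.62

-1.62%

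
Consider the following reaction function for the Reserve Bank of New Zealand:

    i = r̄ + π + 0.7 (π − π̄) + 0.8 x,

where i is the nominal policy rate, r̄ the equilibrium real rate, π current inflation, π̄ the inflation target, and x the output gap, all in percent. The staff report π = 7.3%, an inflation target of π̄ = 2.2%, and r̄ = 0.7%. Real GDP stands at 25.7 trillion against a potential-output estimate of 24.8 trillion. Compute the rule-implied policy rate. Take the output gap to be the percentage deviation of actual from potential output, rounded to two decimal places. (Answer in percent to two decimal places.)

14.47%

Output gap = 100 × (25.7 − 24.8) / 24.8 = 3.63%.
i = 0.70 + 7.30 + 0.7 × (7.30 − 2.20) + 0.8 × 3.63
   = 0.70 + 7.3 + 3.57 + 2.904 = 14.47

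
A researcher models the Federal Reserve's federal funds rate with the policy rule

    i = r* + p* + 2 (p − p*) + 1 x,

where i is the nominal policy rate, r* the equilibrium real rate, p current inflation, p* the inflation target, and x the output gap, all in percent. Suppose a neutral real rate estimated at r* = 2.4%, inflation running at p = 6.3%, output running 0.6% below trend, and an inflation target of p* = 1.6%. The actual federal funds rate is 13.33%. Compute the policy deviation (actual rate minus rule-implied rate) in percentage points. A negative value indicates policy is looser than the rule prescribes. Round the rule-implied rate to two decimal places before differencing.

0.53 pp

Output 0.6% below potential → x = -0.6.
i = 2.4 + 1.6 + 2 × (6.3 − 1.6) + 1 × (-0.6)
   = 2.4 + 1.6 + 9.4 − 0.6 = 12.80
Deviation = 13.33 − 12.80 = 0.53 pp.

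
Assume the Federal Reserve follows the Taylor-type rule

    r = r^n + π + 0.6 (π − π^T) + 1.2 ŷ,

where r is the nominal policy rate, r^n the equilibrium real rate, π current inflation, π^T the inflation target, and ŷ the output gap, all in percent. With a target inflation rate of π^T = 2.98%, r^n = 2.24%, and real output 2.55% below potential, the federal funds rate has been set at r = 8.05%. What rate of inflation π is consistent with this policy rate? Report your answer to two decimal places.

Output 2.55% below potential → ŷ = -2.55.
Collecting π: r = r^n + (1 + 0.6) π − 0.6 π^T + 1.2 ŷ
1.6 π = 8.05 − 2.24 + 0.6 × 2.98 − 1.2 × (-2.55) = 10.658
π = 10.658 / 1.6 = 6.66

6.66%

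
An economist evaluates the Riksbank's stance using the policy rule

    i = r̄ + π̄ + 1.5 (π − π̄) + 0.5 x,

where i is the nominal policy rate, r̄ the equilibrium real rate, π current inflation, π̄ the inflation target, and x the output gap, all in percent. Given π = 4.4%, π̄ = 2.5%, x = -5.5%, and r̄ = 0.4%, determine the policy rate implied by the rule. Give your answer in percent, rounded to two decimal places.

i = 0.4 + 2.5 + 1.5 × (4.4 − 2.5) + 0.5 × (-5.5)
   = 0.4 + 2.5 + 2.85 − 2.75 = 3.00

3.00%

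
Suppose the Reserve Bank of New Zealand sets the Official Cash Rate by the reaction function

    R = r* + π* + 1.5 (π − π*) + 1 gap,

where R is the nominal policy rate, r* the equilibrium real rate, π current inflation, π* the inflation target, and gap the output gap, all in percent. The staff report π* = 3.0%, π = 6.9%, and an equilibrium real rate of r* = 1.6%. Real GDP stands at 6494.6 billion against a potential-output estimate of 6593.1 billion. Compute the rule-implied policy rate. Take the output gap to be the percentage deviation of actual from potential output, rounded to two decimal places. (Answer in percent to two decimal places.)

Output gap = 100 × (6494.6 − 6593.1) / 6593.1 = -1.49%.
R = 1.60 + 3.00 + 1.5 × (6.90 − 3.00) + 1 × (-1.49)
   = 1.60 + 3 + 5.85 − 1.49 = 8.96

8.96%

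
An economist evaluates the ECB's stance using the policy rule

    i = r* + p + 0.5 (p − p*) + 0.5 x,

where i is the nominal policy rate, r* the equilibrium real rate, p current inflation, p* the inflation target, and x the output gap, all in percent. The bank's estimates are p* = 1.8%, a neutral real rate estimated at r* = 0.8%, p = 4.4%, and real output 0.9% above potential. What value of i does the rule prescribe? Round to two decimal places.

6.95%

Output 0.9% above potential → x = 0.9.
i = 0.8 + 4.4 + 0.5 × (4.4 − 1.8) + 0.5 × 0.9
   = 0.8 + 4.4 + 1.3 + 0.45 = 6.95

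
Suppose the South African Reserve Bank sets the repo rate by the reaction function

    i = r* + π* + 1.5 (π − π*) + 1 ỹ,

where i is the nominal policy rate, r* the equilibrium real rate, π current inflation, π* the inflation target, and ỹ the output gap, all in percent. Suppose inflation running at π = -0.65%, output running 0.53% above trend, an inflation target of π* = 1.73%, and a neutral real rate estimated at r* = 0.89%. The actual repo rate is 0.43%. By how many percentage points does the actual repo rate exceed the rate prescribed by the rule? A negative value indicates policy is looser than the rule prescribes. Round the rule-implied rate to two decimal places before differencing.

0.85 pp

Output 0.53% above potential → ỹ = 0.53.
i = 0.89 + 1.73 + 1.5 × (-0.65 − 1.73) + 1 × 0.53
   = 0.89 + 1.73 − 3.57 + 0.53 = -0.42
Deviation = 0.43 − (-0.42) = 0.85 pp.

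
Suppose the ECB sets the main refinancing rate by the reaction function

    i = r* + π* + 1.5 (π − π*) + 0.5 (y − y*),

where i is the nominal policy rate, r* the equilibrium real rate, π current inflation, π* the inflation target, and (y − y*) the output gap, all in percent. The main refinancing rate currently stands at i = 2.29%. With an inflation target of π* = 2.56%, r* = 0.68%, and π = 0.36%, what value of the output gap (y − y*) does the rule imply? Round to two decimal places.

0.5 (y − y*) = 2.29 − 0.68 − 2.56 − 1.5 × (0.36 − 2.56) = 2.35
(y − y*) = 2.35 / 0.5 = 4.70

4.70%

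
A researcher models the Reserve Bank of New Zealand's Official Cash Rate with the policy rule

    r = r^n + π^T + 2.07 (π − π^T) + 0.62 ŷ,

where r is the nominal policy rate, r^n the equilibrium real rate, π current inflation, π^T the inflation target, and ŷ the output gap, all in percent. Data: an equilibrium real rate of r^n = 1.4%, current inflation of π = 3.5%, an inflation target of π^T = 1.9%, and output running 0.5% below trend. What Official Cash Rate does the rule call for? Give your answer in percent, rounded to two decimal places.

6.30%

Output 0.5% below potential → ŷ = -0.5.
r = 1.4 + 1.9 + 2.07 × (3.5 − 1.9) + 0.62 × (-0.5)
   = 1.4 + 1.9 + 3.312 − 0.31 = 6.30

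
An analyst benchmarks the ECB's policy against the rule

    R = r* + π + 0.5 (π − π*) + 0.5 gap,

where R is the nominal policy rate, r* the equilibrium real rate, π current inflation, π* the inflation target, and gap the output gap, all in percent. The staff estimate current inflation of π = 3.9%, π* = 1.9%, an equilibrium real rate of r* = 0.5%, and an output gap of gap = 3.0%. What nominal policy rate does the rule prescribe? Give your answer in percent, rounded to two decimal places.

6.90%

R = 0.5 + 3.9 + 0.5 × (3.9 − 1.9) + 0.5 × 3.0
   = 0.5 + 3.9 + 1 + 1.5 = 6.90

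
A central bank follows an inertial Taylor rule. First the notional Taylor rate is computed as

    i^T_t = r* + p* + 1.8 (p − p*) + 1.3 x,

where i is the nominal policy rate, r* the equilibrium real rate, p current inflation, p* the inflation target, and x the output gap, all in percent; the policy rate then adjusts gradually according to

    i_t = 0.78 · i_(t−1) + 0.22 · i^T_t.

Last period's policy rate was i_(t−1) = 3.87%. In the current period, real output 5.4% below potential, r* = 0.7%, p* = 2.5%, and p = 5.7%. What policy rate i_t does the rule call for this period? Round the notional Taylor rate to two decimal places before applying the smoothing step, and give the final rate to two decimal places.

Output 5.4% below potential → x = -5.4.
i^T_t = 0.7 + 2.5 + 1.8 × (5.7 − 2.5) + 1.3 × (-5.4)
   = 0.7 + 2.5 + 5.76 − 7.02 = 1.94
i_t = 0.78 × 3.87 + 0.22 × 1.94 = 3.0186 + 0.4268 = 3.45

3.45%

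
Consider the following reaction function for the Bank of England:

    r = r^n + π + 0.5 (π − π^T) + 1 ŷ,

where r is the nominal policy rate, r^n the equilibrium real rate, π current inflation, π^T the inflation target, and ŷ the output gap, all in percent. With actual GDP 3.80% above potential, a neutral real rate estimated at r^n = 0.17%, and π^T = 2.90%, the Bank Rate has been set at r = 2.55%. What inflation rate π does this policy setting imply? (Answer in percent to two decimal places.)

0.02%

Output 3.80% above potential → ŷ = 3.80.
Collecting π: r = r^n + (1 + 0.5) π − 0.5 π^T + 1 ŷ
1.5 π = 2.55 − 0.17 + 0.5 × 2.90 − 1 × 3.80 = 0.03
π = 0.03 / 1.5 = 0.02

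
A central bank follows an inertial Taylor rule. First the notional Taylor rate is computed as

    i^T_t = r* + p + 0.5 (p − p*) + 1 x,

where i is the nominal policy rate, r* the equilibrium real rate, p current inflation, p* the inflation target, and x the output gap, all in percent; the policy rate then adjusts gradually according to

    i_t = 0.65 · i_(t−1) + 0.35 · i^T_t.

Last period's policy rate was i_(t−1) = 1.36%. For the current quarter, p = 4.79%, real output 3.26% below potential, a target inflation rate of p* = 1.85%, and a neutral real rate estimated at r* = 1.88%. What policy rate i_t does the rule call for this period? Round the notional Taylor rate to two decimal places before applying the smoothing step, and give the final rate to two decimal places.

Output 3.26% below potential → x = -3.26.
i^T_t = 1.88 + 4.79 + 0.5 × (4.79 − 1.85) + 1 × (-3.26)
   = 1.88 + 4.79 + 1.47 − 3.26 = 4.88
i_t = 0.65 × 1.36 + 0.35 × 4.88 = 0.884 + 1.708 = 2.59

2.59%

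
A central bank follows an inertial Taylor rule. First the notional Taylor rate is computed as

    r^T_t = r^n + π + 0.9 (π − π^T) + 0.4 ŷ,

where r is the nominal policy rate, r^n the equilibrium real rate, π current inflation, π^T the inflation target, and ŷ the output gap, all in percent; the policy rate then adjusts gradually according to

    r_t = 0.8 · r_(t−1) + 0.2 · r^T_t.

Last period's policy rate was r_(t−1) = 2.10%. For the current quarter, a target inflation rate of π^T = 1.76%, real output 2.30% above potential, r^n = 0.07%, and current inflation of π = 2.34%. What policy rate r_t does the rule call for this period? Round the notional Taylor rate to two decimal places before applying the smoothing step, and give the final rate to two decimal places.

Output 2.30% above potential → ŷ = 2.30.
r^T_t = 0.07 + 2.34 + 0.9 × (2.34 − 1.76) + 0.4 × 2.30
   = 0.07 + 2.34 + 0.522 + 0.92 = 3.85
r_t = 0.8 × 2.10 + 0.2 × 3.85 = 1.68 + 0.77 = 2.45

2.45%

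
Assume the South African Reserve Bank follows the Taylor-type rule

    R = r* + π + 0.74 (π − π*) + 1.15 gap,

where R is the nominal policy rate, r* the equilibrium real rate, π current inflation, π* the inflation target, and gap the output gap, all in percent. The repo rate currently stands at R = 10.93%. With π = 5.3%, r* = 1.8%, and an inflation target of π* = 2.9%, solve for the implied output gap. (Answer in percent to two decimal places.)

1.79%

1.15 gap = 10.93 − 1.8 − 5.3 − 0.74 × (5.3 − 2.9) = 2.054
gap = 2.054 / 1.15 = 1.79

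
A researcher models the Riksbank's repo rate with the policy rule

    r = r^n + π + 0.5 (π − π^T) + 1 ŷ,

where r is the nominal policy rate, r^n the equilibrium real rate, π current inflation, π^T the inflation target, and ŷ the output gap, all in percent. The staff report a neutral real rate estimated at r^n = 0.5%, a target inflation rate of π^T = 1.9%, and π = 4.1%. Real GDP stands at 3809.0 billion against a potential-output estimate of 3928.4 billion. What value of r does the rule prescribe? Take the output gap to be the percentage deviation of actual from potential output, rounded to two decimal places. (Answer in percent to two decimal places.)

2.66%

Output gap = 100 × (3809.0 − 3928.4) / 3928.4 = -3.04%.
r = 0.50 + 4.10 + 0.5 × (4.10 − 1.90) + 1 × (-3.04)
   = 0.50 + 4.1 + 1.1 − 3.04 = 2.66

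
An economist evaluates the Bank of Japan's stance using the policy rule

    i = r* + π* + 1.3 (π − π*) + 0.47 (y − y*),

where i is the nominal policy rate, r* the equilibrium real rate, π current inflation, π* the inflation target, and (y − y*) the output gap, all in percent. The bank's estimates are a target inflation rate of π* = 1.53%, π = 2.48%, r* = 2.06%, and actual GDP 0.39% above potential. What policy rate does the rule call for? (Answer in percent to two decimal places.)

5.01%

Output 0.39% above potential → (y − y*) = 0.39.
i = 2.06 + 1.53 + 1.3 × (2.48 − 1.53) + 0.47 × 0.39
   = 2.06 + 1.53 + 1.235 + 0.1833 = 5.01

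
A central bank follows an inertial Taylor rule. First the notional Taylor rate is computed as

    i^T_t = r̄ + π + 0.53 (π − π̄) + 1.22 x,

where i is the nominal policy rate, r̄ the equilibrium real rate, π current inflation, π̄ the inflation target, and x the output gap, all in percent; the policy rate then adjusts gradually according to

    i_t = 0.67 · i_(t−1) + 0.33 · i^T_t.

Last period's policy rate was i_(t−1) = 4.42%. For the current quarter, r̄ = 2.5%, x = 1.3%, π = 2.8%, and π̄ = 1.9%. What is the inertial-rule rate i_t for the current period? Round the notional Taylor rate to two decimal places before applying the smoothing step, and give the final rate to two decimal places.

i^T_t = 2.5 + 2.8 + 0.53 × (2.8 − 1.9) + 1.22 × 1.3
   = 2.5 + 2.8 + 0.477 + 1.586 = 7.36
i_t = 0.67 × 4.42 + 0.33 × 7.36 = 2.9614 + 2.4288 = 5.39

5.39%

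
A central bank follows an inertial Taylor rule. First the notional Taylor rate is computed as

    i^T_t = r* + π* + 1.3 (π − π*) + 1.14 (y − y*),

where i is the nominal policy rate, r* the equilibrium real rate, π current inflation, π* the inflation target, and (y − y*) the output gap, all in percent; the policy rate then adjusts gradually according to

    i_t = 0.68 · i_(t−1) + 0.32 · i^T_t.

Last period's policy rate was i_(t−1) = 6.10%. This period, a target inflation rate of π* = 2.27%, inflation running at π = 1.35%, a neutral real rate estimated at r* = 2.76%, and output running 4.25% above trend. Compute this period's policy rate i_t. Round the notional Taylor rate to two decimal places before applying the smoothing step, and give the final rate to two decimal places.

Output 4.25% above potential → (y − y*) = 4.25.
i^T_t = 2.76 + 2.27 + 1.3 × (1.35 − 2.27) + 1.14 × 4.25
   = 2.76 + 2.27 − 1.196 + 4.845 = 8.68
i_t = 0.68 × 6.10 + 0.32 × 8.68 = 4.148 + 2.7776 = 6.93

6.93%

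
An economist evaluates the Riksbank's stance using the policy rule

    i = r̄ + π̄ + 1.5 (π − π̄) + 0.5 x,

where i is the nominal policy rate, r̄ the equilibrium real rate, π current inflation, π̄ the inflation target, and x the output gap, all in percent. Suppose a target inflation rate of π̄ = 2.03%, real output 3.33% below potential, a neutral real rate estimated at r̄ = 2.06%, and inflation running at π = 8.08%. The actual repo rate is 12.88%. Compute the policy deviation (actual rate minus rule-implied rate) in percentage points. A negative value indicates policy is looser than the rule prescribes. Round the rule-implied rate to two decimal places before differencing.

1.38 pp

Output 3.33% below potential → x = -3.33.
i = 2.06 + 2.03 + 1.5 × (8.08 − 2.03) + 0.5 × (-3.33)
   = 2.06 + 2.03 + 9.075 − 1.665 = 11.50
Deviation = 12.88 − 11.50 = 1.38 pp.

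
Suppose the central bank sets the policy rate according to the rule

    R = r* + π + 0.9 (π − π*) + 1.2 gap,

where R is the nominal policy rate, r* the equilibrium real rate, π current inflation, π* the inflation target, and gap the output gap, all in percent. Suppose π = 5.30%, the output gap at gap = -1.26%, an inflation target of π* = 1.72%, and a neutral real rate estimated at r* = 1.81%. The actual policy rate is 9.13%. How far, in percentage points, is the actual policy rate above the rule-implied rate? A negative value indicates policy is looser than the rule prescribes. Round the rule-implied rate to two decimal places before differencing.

R = 1.81 + 5.30 + 0.9 × (5.30 − 1.72) + 1.2 × (-1.26)
   = 1.81 + 5.3 + 3.222 − 1.512 = 8.82
Deviation = 9.13 − 8.82 = 0.31 pp.

0.31 pp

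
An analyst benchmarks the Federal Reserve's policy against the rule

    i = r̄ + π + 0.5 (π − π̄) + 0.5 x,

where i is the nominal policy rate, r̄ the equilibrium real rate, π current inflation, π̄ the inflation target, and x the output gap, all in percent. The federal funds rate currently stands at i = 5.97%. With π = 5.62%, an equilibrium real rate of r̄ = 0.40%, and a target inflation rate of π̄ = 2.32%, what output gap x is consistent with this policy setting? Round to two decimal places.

0.5 x = 5.97 − 0.40 − 5.62 − 0.5 × (5.62 − 2.32) = -1.7
x = -1.7 / 0.5 = -3.40

-3.40%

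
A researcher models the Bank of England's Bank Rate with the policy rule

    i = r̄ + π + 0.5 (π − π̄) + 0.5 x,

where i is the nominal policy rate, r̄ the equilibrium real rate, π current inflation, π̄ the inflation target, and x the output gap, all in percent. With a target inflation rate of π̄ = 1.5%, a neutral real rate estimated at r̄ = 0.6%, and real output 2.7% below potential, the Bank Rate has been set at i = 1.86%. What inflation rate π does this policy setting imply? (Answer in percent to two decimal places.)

Output 2.7% below potential → x = -2.7.
Collecting π: i = r̄ + (1 + 0.5) π − 0.5 π̄ + 0.5 x
1.5 π = 1.86 − 0.6 + 0.5 × 1.5 − 0.5 × (-2.7) = 3.36
π = 3.36 / 1.5 = 2.24

2.24%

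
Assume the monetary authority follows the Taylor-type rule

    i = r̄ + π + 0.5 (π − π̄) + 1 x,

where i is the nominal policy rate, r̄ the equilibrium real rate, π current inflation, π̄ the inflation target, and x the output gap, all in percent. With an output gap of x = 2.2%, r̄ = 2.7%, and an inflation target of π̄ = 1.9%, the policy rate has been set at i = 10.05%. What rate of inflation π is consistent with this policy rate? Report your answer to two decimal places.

Collecting π: i = r̄ + (1 + 0.5) π − 0.5 π̄ + 1 x
1.5 π = 10.05 − 2.7 + 0.5 × 1.9 − 1 × 2.2 = 6.1
π = 6.1 / 1.5 = 4.07

4.07%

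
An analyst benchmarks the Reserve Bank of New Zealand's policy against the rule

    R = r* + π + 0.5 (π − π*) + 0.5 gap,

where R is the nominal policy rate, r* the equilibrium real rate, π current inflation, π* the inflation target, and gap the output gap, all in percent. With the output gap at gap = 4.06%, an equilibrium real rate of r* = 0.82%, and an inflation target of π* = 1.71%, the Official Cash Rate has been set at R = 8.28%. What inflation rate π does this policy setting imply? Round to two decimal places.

4.19%

Collecting π: R = r* + (1 + 0.5) π − 0.5 π* + 0.5 gap
1.5 π = 8.28 − 0.82 + 0.5 × 1.71 − 0.5 × 4.06 = 6.285
π = 6.285 / 1.5 = 4.19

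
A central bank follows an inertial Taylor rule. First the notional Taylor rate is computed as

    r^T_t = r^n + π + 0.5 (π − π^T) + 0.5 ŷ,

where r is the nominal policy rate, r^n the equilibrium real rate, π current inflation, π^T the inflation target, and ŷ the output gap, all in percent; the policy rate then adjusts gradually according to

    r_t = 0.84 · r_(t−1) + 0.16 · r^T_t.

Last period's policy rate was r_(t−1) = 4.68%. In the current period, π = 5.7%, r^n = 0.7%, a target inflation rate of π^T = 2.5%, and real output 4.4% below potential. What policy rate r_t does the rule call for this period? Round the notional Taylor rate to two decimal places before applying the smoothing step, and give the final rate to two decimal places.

Output 4.4% below potential → ŷ = -4.4.
r^T_t = 0.7 + 5.7 + 0.5 × (5.7 − 2.5) + 0.5 × (-4.4)
   = 0.7 + 5.7 + 1.6 − 2.2 = 5.80
r_t = 0.84 × 4.68 + 0.16 × 5.80 = 3.9312 + 0.928 = 4.86

4.86%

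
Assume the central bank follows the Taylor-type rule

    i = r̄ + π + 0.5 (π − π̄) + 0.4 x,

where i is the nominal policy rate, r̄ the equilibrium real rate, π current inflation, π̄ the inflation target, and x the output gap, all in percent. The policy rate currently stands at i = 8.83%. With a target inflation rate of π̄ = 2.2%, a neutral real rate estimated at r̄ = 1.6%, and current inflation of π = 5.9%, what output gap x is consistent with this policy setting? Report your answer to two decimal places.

-1.30%

0.4 x = 8.83 − 1.6 − 5.9 − 0.5 × (5.9 − 2.2) = -0.52
x = -0.52 / 0.4 = -1.30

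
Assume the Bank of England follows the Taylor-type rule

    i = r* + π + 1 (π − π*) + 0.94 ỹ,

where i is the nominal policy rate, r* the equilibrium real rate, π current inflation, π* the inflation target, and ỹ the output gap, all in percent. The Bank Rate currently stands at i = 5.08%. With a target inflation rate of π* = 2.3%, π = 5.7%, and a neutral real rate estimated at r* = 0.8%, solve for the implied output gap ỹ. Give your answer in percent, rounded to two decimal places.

-5.13%

0.94 ỹ = 5.08 − 0.8 − 5.7 − 1 × (5.7 − 2.3) = -4.82
ỹ = -4.82 / 0.94 = -5.13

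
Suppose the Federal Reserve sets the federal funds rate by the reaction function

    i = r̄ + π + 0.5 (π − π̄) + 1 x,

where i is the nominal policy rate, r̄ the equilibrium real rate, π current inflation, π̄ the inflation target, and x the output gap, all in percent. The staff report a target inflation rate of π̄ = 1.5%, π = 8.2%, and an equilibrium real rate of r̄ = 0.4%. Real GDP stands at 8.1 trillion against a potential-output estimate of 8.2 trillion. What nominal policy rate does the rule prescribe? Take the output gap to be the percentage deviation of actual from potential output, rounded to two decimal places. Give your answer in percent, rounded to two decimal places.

Output gap = 100 × (8.1 − 8.2) / 8.2 = -1.22%.
i = 0.40 + 8.20 + 0.5 × (8.20 − 1.50) + 1 × (-1.22)
   = 0.40 + 8.2 + 3.35 − 1.22 = 10.73

10.73%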